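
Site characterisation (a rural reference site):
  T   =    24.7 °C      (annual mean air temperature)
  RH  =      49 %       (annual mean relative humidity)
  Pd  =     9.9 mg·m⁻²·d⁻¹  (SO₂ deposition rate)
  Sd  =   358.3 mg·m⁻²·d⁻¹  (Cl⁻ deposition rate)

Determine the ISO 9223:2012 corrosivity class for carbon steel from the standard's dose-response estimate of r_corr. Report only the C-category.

carbon steel: T>10 °C ⇒ hinge -0.054·(24.7−10) = -0.7938
  SO₂ term: 1.77·9.9^0.52·exp(0.02·49-0.7938) = 7.024
  Sd branch = 0.102·Sd^0.62·e^(0.033·RH+0.04·T) = 52.91 μm/a
  sum: 7.024 + 52.91 → r_corr = 59.94 μm/a
ISO 9223 Table 2 (carbon steel): 50 < 59.9 ≤ 80 μm/a ⇒ C4

C4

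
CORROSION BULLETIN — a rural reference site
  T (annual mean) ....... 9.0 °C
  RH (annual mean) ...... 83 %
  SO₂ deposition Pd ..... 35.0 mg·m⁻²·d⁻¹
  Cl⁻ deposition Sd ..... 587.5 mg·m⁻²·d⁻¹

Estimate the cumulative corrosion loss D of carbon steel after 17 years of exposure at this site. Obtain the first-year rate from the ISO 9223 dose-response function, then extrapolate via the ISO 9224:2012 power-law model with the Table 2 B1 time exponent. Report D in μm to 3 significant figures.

D(17) = 743 μm

carbon steel: f(T) = +0.150·(T−10) [T≤10 °C] = -0.1500
  Pd branch = 1.77·Pd^0.52·e^(0.02·RH+f) = 50.89 μm/a
  Sd branch = 0.102·Sd^0.62·e^(0.033·RH+0.04·T) = 117.8 μm/a
  sum: 50.89 + 117.8 → r_corr = 168.7 μm/a
Long-term exponent b (ISO 9224 Table 2, B1) = 0.523
  D(17) = 168.7 × 17^0.523 = 168.7 × 4.401 = 742.5 μm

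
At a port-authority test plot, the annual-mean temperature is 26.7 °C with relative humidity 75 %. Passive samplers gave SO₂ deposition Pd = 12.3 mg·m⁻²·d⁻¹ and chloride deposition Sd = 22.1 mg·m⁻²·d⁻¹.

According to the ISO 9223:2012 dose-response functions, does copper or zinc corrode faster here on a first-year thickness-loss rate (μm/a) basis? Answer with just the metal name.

copper: temperature factor f = -0.080·(16.7) = -1.3360
  SO₂ term: 0.0053·12.3^0.26·exp(0.059·75-1.3360) = 0.2235
  Sd branch = 0.01025·Sd^0.27·e^(0.036·RH+0.049·T) = 1.302 μm/a
  sum: 0.2235 + 1.302 → r_corr = 1.525 μm/a
zinc: temperature factor f = -0.071·(16.7) = -1.1857
  Pd branch = 0.0129·Pd^0.44·e^(0.046·RH+f) = 0.3746 μm/a
  Cl⁻ term: 0.0175·22.1^0.57·exp(0.008·75+0.085·26.7) = 1.801
  sum: 0.3746 + 1.801 → r_corr = 2.176 μm/a
Ordering by μm/a: zinc (2.18) > copper (1.53)

zinc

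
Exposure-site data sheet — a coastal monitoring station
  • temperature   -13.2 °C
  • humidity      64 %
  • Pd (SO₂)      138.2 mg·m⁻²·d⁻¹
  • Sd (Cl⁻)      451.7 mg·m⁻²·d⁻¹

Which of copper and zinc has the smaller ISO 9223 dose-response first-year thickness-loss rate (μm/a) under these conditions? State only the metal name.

copper

copper: temperature factor f = +0.126·(-23.2) = -2.9232
  sulphur-dioxide contribution → 0.04479 μm/a
  chloride contribution → 0.2801 μm/a
  ⇒ r_corr(copper) = 0.3248 μm/a
zinc: temperature factor f = +0.038·(-23.2) = -0.8816
  sulphur-dioxide contribution → 0.8874 μm/a
  chloride contribution → 0.31 μm/a
  total first-year rate 1.197 μm/a
Ordering by μm/a: zinc (1.2) > copper (0.325)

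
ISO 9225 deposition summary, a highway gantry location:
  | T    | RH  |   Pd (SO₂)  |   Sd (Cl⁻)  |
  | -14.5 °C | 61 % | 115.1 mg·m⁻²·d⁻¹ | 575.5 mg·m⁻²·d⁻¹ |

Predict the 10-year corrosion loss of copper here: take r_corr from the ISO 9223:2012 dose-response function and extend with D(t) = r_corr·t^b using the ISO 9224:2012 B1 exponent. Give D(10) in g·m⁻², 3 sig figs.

copper: f(T) = +0.126·(T−10) [T≤10 °C] = -3.0870
  SO₂ term: 0.0053·115.1^0.26·exp(0.059·61-3.0870) = 0.03037
  Cl⁻ term: 0.01025·575.5^0.27·exp(0.036·61+0.049·-14.5) = 0.2518
  r_corr = 0.03037 + 0.2518 = 0.2822 μm/a
Power-law: D(10) = r_corr · 10^0.667
  D(10) = 0.2822 × 10^0.667 = 0.2822 × 4.645 = 1.311 μm
  Mass loss = 1.311 μm × 8.96 g/cm³ = 11.74 g·m⁻²

D(10) = 11.7 g·m⁻²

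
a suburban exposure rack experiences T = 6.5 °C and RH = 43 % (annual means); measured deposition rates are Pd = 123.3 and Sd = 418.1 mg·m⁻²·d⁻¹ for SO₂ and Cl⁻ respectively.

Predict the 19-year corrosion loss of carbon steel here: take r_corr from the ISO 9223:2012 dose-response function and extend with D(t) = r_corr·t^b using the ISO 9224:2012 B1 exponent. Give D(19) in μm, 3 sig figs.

carbon steel: T≤10 °C ⇒ hinge +0.150·(6.5−10) = -0.5250
  SO₂ term: 1.77·123.3^0.52·exp(0.02·43-0.5250) = 30.25
  Cl⁻ term: 0.102·418.1^0.62·exp(0.033·43+0.04·6.5) = 23.07
  r_corr = 30.25 + 23.07 = 53.32 μm/a
Long-term exponent b (ISO 9224 Table 2, B1) = 0.523
  D(19) = 53.32 × 19^0.523 = 53.32 × 4.664 = 248.7 μm

D(19) = 249 μm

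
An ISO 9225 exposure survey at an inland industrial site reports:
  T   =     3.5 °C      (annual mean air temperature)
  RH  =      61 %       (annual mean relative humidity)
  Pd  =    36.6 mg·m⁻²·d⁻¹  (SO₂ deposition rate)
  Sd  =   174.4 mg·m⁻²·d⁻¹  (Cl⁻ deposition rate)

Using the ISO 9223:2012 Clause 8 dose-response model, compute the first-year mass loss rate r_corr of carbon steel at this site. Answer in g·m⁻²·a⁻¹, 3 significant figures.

carbon steel: f(T) = +0.150·(T−10) [T≤10 °C] = -0.9750
  Pd branch = 1.77·Pd^0.52·e^(0.02·RH+f) = 14.7 μm/a
  Cl⁻ term: 0.102·174.4^0.62·exp(0.033·61+0.04·3.5) = 21.55
  r_corr = 14.7 + 21.55 = 36.25 μm/a
Convert to mass loss: 36.25 μm/a × 7.85 g/cm³ = 284.6 g·m⁻²·a⁻¹

r_corr = 285 g·m⁻²·a⁻¹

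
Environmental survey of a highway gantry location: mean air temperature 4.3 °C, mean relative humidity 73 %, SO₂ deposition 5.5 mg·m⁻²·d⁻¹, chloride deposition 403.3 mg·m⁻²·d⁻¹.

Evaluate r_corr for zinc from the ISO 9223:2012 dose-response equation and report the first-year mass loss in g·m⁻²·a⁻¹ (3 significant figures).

r_corr = 14.4 g·m⁻²·a⁻¹

zinc: T≤10 °C ⇒ hinge +0.038·(4.3−10) = -0.2166
  Pd branch = 0.0129·Pd^0.44·e^(0.046·RH+f) = 0.6319 μm/a
  Cl⁻ term: 0.0175·403.3^0.57·exp(0.008·73+0.085·4.3) = 1.382
  sum: 0.6319 + 1.382 → r_corr = 2.014 μm/a
Convert to mass loss: 2.014 μm/a × 7.14 g/cm³ = 14.38 g·m⁻²·a⁻¹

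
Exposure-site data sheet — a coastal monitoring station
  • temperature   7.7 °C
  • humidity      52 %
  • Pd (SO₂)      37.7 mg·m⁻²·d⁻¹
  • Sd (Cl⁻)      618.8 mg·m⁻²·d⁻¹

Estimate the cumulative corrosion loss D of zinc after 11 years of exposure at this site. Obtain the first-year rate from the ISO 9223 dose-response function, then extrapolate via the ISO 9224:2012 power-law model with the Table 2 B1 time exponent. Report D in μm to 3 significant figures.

D(11) = 18.5 μm

zinc: f(T) = +0.038·(T−10) [T≤10 °C] = -0.0874
  sulphur-dioxide contribution → 0.6383 μm/a
  chloride contribution → 1.991 μm/a
  ⇒ r_corr(zinc) = 2.63 μm/a
Power-law: D(11) = r_corr · 11^0.813
  D(11) = 2.63 × 11^0.813 = 2.63 × 7.025 = 18.47 μm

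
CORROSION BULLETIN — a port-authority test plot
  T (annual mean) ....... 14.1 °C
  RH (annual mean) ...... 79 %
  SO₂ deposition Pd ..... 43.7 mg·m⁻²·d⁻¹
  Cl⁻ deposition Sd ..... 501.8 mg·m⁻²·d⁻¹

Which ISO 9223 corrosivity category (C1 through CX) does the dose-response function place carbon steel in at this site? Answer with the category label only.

carbon steel: temperature factor f = -0.054·(4.1) = -0.2214
  SO₂ term: 1.77·43.7^0.52·exp(0.02·79-0.2214) = 49.1
  Cl⁻ term: 0.102·501.8^0.62·exp(0.033·79+0.04·14.1) = 114.8
  r_corr = 49.1 + 114.8 = 163.9 μm/a
Category bounds: 80…200 μm/a bracket r_corr ⇒ C5

C5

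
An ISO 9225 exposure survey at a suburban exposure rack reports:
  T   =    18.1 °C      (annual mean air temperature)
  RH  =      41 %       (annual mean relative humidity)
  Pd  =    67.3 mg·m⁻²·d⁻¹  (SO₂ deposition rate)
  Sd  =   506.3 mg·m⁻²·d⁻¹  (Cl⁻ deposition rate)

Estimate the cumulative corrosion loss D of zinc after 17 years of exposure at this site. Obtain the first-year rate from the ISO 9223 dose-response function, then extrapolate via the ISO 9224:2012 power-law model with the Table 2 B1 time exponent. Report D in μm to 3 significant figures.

D(17) = 42.5 μm

zinc: temperature factor f = -0.071·(8.1) = -0.5751
  SO₂ term: 0.0129·67.3^0.44·exp(0.046·41-0.5751) = 0.305
  Cl⁻ term: 0.0175·506.3^0.57·exp(0.008·41+0.085·18.1) = 3.937
  r_corr = 0.305 + 3.937 = 4.242 μm/a
Power-law: D(17) = r_corr · 17^0.813
  D(17) = 4.242 × 17^0.813 = 4.242 × 10.01 = 42.45 μm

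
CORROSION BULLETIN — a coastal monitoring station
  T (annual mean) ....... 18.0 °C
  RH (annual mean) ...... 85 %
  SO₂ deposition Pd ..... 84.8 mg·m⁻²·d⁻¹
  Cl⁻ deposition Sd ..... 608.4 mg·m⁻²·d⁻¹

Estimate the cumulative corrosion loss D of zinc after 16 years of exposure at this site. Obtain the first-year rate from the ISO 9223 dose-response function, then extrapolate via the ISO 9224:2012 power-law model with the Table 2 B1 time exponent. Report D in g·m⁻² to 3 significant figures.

D(16) = 594 g·m⁻²

zinc: T>10 °C ⇒ hinge -0.071·(18.0−10) = -0.5680
  Pd branch = 0.0129·Pd^0.44·e^(0.046·RH+f) = 2.573 μm/a
  Cl⁻ term: 0.0175·608.4^0.57·exp(0.008·85+0.085·18.0) = 6.163
  r_corr = 2.573 + 6.163 = 8.737 μm/a
Long-term exponent b (ISO 9224 Table 2, B1) = 0.813
  D(16) = 8.737 × 16^0.813 = 8.737 × 9.527 = 83.23 μm
  Mass loss = 83.23 μm × 7.14 g/cm³ = 594.3 g·m⁻²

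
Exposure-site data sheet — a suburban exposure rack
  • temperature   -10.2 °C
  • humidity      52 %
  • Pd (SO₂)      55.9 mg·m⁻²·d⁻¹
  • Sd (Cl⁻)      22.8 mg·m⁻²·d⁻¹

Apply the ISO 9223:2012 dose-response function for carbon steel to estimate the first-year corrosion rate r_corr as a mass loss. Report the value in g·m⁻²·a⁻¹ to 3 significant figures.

carbon steel: f(T) = +0.150·(T−10) [T≤10 °C] = -3.0300
  sulphur-dioxide contribution → 1.961 μm/a
  chloride contribution → 2.622 μm/a
  total first-year rate 4.582 μm/a
Convert to mass loss: 4.582 μm/a × 7.85 g/cm³ = 35.97 g·m⁻²·a⁻¹

r_corr = 36.0 g·m⁻²·a⁻¹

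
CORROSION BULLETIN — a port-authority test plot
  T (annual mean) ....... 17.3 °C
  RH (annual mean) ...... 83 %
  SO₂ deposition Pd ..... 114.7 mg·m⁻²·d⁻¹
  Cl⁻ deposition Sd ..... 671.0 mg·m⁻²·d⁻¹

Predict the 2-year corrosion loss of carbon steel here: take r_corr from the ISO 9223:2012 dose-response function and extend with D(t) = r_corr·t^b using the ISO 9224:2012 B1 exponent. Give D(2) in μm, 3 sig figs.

D(2) = 362 μm

carbon steel: T>10 °C ⇒ hinge -0.054·(17.3−10) = -0.3942
  Pd branch = 1.77·Pd^0.52·e^(0.02·RH+f) = 73.91 μm/a
  Sd branch = 0.102·Sd^0.62·e^(0.033·RH+0.04·T) = 178.3 μm/a
  r_corr = 73.91 + 178.3 = 252.2 μm/a
ISO 9224: D(t) = r_corr · t^b with b = 0.523 (carbon steel, B1)
  D(2) = 252.2 × 2^0.523 = 252.2 × 1.437 = 362.5 μm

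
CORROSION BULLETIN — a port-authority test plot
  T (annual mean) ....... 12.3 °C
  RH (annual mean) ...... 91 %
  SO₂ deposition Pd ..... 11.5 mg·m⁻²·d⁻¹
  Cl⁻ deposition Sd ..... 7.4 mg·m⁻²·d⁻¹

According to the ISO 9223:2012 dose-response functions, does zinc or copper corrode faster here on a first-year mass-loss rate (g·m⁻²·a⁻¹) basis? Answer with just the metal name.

zinc: T>10 °C ⇒ hinge -0.071·(12.3−10) = -0.1633
  sulphur-dioxide contribution → 2.11 μm/a
  chloride contribution → 0.3226 μm/a
  total first-year rate 2.433 μm/a
  mass loss = 2.433 μm/a × 7.14 g/cm³ = 17.37 g·m⁻²·a⁻¹
copper: f(T) = -0.080·(T−10) [T>10 °C] = -0.1840
  sulphur-dioxide contribution → 1.786 μm/a
  chloride contribution → 0.851 μm/a
  ⇒ r_corr(copper) = 2.637 μm/a
  mass loss = 2.637 μm/a × 8.96 g/cm³ = 23.63 g·m⁻²·a⁻¹
Ordering by g·m⁻²·a⁻¹: copper (23.6) > zinc (17.4)

copper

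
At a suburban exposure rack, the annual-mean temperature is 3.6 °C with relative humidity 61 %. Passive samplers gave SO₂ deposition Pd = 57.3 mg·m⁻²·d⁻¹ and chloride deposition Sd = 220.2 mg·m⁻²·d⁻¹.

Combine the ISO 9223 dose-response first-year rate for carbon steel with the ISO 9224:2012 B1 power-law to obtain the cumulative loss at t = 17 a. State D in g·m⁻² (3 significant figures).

D(17) = 1.51e+03 g·m⁻²

carbon steel: f(T) = +0.150·(T−10) [T≤10 °C] = -0.9600
  Pd branch = 1.77·Pd^0.52·e^(0.02·RH+f) = 18.84 μm/a
  Sd branch = 0.102·Sd^0.62·e^(0.033·RH+0.04·T) = 25 μm/a
  sum: 18.84 + 25 → r_corr = 43.84 μm/a
Long-term exponent b (ISO 9224 Table 2, B1) = 0.523
  D(17) = 43.84 × 17^0.523 = 43.84 × 4.401 = 192.9 μm
  Mass loss = 192.9 μm × 7.85 g/cm³ = 1515 g·m⁻²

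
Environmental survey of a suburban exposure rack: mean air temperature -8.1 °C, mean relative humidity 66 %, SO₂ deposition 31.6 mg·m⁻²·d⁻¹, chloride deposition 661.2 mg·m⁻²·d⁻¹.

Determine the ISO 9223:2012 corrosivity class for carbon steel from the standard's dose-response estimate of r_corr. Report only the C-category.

C3

carbon steel: temperature factor f = +0.150·(-18.1) = -2.7150
  Pd branch = 1.77·Pd^0.52·e^(0.02·RH+f) = 2.642 μm/a
  Cl⁻ term: 0.102·661.2^0.62·exp(0.033·66+0.04·-8.1) = 36.51
  r_corr = 2.642 + 36.51 = 39.15 μm/a
Category bounds: 25…50 μm/a bracket r_corr ⇒ C3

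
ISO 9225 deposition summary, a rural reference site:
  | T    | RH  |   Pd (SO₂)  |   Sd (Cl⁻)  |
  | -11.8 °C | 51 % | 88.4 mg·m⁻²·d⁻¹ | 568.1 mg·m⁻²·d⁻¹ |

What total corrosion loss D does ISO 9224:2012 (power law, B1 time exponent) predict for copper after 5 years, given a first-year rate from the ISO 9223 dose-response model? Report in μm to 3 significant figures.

copper: temperature factor f = +0.126·(-21.8) = -2.7468
  Pd branch = 0.0053·Pd^0.26·e^(0.059·RH+f) = 0.02209 μm/a
  Sd branch = 0.01025·Sd^0.27·e^(0.036·RH+0.049·T) = 0.1998 μm/a
  r_corr = 0.02209 + 0.1998 = 0.2219 μm/a
Long-term exponent b (ISO 9224 Table 2, B1) = 0.667
  D(5) = 0.2219 × 5^0.667 = 0.2219 × 2.926 = 0.6493 μm

D(5) = 0.649 μm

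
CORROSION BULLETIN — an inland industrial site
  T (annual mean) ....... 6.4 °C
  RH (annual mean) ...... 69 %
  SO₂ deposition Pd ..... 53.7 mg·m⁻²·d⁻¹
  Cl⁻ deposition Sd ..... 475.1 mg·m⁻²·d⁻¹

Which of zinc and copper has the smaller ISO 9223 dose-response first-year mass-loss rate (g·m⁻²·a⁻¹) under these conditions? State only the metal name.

zinc: f(T) = +0.038·(T−10) [T≤10 °C] = -0.1368
  Pd branch = 0.0129·Pd^0.44·e^(0.046·RH+f) = 1.552 μm/a
  Sd branch = 0.0175·Sd^0.57·e^(0.008·RH+0.085·T) = 1.757 μm/a
  r_corr = 1.552 + 1.757 = 3.309 μm/a
  mass loss = 3.309 μm/a × 7.14 g/cm³ = 23.62 g·m⁻²·a⁻¹
copper: T≤10 °C ⇒ hinge +0.126·(6.4−10) = -0.4536
  Pd branch = 0.0053·Pd^0.26·e^(0.059·RH+f) = 0.556 μm/a
  Sd branch = 0.01025·Sd^0.27·e^(0.036·RH+0.049·T) = 0.8881 μm/a
  r_corr = 0.556 + 0.8881 = 1.444 μm/a
  mass loss = 1.444 μm/a × 8.96 g/cm³ = 12.94 g·m⁻²·a⁻¹
Ordering by g·m⁻²·a⁻¹: zinc (23.6) > copper (12.9)

copper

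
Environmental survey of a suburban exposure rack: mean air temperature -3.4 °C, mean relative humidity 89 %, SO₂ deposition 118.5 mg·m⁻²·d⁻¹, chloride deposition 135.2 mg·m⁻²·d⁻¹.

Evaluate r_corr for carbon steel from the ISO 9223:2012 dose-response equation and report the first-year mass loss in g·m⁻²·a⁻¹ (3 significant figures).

r_corr = 408 g·m⁻²·a⁻¹

carbon steel: T≤10 °C ⇒ hinge +0.150·(-3.4−10) = -2.0100
  sulphur-dioxide contribution → 16.84 μm/a
  chloride contribution → 35.18 μm/a
  total first-year rate 52.02 μm/a
Convert to mass loss: 52.02 μm/a × 7.85 g/cm³ = 408.4 g·m⁻²·a⁻¹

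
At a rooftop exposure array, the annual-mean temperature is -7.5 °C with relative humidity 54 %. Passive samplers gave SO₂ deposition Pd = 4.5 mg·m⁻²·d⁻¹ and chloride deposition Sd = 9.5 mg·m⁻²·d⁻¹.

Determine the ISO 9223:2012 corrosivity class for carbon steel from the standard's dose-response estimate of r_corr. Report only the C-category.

carbon steel: T≤10 °C ⇒ hinge +0.150·(-7.5−10) = -2.6250
  SO₂ term: 1.77·4.5^0.52·exp(0.02·54-2.6250) = 0.8254
  Cl⁻ term: 0.102·9.5^0.62·exp(0.033·54+0.04·-7.5) = 1.813
  sum: 0.8254 + 1.813 → r_corr = 2.638 μm/a
ISO 9223 Table 2 (carbon steel): 1.3 < 2.64 ≤ 25 μm/a ⇒ C2

C2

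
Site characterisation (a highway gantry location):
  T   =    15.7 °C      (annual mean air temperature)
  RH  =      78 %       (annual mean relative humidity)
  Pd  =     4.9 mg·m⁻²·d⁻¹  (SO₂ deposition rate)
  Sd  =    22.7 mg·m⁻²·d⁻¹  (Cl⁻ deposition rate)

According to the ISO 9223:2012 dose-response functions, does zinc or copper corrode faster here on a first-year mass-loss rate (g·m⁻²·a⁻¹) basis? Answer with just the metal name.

zinc: T>10 °C ⇒ hinge -0.071·(15.7−10) = -0.4047
  Pd branch = 0.0129·Pd^0.44·e^(0.046·RH+f) = 0.6263 μm/a
  Cl⁻ term: 0.0175·22.7^0.57·exp(0.008·78+0.085·15.7) = 0.7354
  r_corr = 0.6263 + 0.7354 = 1.362 μm/a
  mass loss = 1.362 μm/a × 7.14 g/cm³ = 9.723 g·m⁻²·a⁻¹
copper: temperature factor f = -0.080·(5.7) = -0.4560
  Pd branch = 0.0053·Pd^0.26·e^(0.059·RH+f) = 0.5062 μm/a
  Sd branch = 0.01025·Sd^0.27·e^(0.036·RH+0.049·T) = 0.852 μm/a
  sum: 0.5062 + 0.852 → r_corr = 1.358 μm/a
  mass loss = 1.358 μm/a × 8.96 g/cm³ = 12.17 g·m⁻²·a⁻¹
Ordering by g·m⁻²·a⁻¹: copper (12.2) > zinc (9.72)

copper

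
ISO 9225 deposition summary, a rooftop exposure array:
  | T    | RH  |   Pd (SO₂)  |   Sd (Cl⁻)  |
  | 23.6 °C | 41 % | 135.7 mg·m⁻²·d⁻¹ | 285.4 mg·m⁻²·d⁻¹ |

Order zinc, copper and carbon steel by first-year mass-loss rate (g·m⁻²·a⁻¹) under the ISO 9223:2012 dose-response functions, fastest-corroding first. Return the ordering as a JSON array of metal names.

["carbon steel", "zinc", "copper"]

zinc: temperature factor f = -0.071·(13.6) = -0.9656
  Pd branch = 0.0129·Pd^0.44·e^(0.046·RH+f) = 0.281 μm/a
  Cl⁻ term: 0.0175·285.4^0.57·exp(0.008·41+0.085·23.6) = 4.532
  sum: 0.281 + 4.532 → r_corr = 4.813 μm/a
  mass loss = 4.813 μm/a × 7.14 g/cm³ = 34.36 g·m⁻²·a⁻¹
copper: T>10 °C ⇒ hinge -0.080·(23.6−10) = -1.0880
  SO₂ term: 0.0053·135.7^0.26·exp(0.059·41-1.0880) = 0.07191
  Cl⁻ term: 0.01025·285.4^0.27·exp(0.036·41+0.049·23.6) = 0.656
  r_corr = 0.07191 + 0.656 = 0.728 μm/a
  mass loss = 0.728 μm/a × 8.96 g/cm³ = 6.522 g·m⁻²·a⁻¹
carbon steel: T>10 °C ⇒ hinge -0.054·(23.6−10) = -0.7344
  SO₂ term: 1.77·135.7^0.52·exp(0.02·41-0.7344) = 24.78
  Sd branch = 0.102·Sd^0.62·e^(0.033·RH+0.04·T) = 33.77 μm/a
  sum: 24.78 + 33.77 → r_corr = 58.55 μm/a
  mass loss = 58.55 μm/a × 7.85 g/cm³ = 459.6 g·m⁻²·a⁻¹
Ordering by g·m⁻²·a⁻¹: carbon steel (460) > zinc (34.4) > copper (6.52)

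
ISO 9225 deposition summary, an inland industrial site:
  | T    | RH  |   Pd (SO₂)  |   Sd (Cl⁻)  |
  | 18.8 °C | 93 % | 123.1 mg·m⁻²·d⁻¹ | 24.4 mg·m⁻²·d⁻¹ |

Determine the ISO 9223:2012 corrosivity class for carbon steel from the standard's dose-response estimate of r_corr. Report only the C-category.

C5

carbon steel: f(T) = -0.054·(T−10) [T>10 °C] = -0.4752
  Pd branch = 1.77·Pd^0.52·e^(0.02·RH+f) = 86.36 μm/a
  Cl⁻ term: 0.102·24.4^0.62·exp(0.033·93+0.04·18.8) = 33.75
  sum: 86.36 + 33.75 → r_corr = 120.1 μm/a
120 μm/a falls in (80, 200] for carbon steel → category C5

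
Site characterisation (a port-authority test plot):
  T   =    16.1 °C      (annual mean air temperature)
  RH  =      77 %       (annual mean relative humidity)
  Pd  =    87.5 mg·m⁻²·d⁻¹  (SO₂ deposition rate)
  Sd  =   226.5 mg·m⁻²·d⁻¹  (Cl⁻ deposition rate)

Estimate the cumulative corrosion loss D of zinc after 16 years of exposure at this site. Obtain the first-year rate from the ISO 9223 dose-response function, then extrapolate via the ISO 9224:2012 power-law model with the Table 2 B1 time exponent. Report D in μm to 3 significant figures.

D(16) = 46.4 μm

zinc: f(T) = -0.071·(T−10) [T>10 °C] = -0.4331
  SO₂ term: 0.0129·87.5^0.44·exp(0.046·77-0.4331) = 2.067
  Cl⁻ term: 0.0175·226.5^0.57·exp(0.008·77+0.085·16.1) = 2.801
  r_corr = 2.067 + 2.801 = 4.867 μm/a
ISO 9224: D(t) = r_corr · t^b with b = 0.813 (zinc, B1)
  D(16) = 4.867 × 16^0.813 = 4.867 × 9.527 = 46.37 μm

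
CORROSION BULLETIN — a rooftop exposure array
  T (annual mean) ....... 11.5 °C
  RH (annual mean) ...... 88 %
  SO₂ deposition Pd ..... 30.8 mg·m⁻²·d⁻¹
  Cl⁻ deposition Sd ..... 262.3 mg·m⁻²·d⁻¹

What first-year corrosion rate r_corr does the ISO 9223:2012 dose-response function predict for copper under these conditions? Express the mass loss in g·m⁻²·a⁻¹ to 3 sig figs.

r_corr = 35.7 g·m⁻²·a⁻¹

copper: f(T) = -0.080·(T−10) [T>10 °C] = -0.1200
  SO₂ term: 0.0053·30.8^0.26·exp(0.059·88-0.1200) = 2.061
  Cl⁻ term: 0.01025·262.3^0.27·exp(0.036·88+0.049·11.5) = 1.925
  r_corr = 2.061 + 1.925 = 3.986 μm/a
Convert to mass loss: 3.986 μm/a × 8.96 g/cm³ = 35.71 g·m⁻²·a⁻¹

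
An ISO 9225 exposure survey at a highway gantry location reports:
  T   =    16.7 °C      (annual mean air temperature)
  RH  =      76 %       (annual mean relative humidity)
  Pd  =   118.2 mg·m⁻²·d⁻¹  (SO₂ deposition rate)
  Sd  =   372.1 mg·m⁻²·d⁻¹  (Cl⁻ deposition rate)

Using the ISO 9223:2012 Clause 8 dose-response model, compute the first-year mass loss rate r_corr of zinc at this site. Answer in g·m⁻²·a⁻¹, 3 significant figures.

r_corr = 43.1 g·m⁻²·a⁻¹

zinc: temperature factor f = -0.071·(6.7) = -0.4757
  SO₂ term: 0.0129·118.2^0.44·exp(0.046·76-0.4757) = 2.159
  Sd branch = 0.0175·Sd^0.57·e^(0.008·RH+0.085·T) = 3.88 μm/a
  r_corr = 2.159 + 3.88 = 6.039 μm/a
Convert to mass loss: 6.039 μm/a × 7.14 g/cm³ = 43.12 g·m⁻²·a⁻¹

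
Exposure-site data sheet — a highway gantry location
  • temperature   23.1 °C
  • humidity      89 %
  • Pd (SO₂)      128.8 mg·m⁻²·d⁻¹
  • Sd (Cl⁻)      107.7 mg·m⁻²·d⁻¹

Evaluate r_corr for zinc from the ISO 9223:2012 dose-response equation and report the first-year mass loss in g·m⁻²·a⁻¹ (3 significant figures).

zinc: f(T) = -0.071·(T−10) [T>10 °C] = -0.9301
  sulphur-dioxide contribution → 2.588 μm/a
  chloride contribution → 3.659 μm/a
  total first-year rate 6.247 μm/a
Convert to mass loss: 6.247 μm/a × 7.14 g/cm³ = 44.61 g·m⁻²·a⁻¹

r_corr = 44.6 g·m⁻²·a⁻¹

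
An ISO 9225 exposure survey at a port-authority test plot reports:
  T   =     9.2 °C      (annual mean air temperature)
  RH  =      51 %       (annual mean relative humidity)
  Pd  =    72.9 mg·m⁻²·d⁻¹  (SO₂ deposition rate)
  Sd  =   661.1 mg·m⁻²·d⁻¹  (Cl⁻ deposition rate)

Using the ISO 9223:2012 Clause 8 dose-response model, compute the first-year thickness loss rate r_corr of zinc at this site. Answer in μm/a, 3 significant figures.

r_corr = 3.19 μm/a

zinc: f(T) = +0.038·(T−10) [T≤10 °C] = -0.0304
  sulphur-dioxide contribution → 0.8627 μm/a
  chloride contribution → 2.33 μm/a
  ⇒ r_corr(zinc) = 3.193 μm/a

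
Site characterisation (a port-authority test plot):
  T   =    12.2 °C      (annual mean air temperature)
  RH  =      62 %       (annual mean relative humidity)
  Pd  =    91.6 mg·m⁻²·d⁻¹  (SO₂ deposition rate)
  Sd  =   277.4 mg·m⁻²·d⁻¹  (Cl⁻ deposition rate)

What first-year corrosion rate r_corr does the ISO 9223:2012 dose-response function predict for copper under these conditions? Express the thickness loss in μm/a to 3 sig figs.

r_corr = 1.35 μm/a

copper: temperature factor f = -0.080·(2.2) = -0.1760
  SO₂ term: 0.0053·91.6^0.26·exp(0.059·62-0.1760) = 0.5579
  Sd branch = 0.01025·Sd^0.27·e^(0.036·RH+0.049·T) = 0.7931 μm/a
  sum: 0.5579 + 0.7931 → r_corr = 1.351 μm/a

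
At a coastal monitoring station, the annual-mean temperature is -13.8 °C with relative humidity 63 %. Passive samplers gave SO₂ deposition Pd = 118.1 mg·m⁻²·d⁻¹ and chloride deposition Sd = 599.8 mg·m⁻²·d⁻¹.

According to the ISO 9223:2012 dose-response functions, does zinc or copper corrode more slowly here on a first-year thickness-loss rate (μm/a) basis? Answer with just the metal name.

zinc: temperature factor f = +0.038·(-23.8) = -0.9044
  SO₂ term: 0.0129·118.1^0.44·exp(0.046·63-0.9044) = 0.773
  Cl⁻ term: 0.0175·599.8^0.57·exp(0.008·63+0.085·-13.8) = 0.3435
  sum: 0.773 + 0.3435 → r_corr = 1.117 μm/a
copper: T≤10 °C ⇒ hinge +0.126·(-13.8−10) = -2.9988
  Pd branch = 0.0053·Pd^0.26·e^(0.059·RH+f) = 0.03758 μm/a
  Cl⁻ term: 0.01025·599.8^0.27·exp(0.036·63+0.049·-13.8) = 0.2832
  r_corr = 0.03758 + 0.2832 = 0.3208 μm/a
Ordering by μm/a: zinc (1.12) > copper (0.321)

copper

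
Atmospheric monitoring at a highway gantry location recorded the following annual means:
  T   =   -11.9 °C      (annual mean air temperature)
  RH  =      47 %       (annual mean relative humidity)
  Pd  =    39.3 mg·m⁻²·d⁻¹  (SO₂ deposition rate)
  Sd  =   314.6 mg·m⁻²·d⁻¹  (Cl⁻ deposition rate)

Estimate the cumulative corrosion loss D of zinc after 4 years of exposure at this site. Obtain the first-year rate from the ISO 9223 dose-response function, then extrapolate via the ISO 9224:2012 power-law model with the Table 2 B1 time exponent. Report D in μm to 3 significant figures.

zinc: T≤10 °C ⇒ hinge +0.038·(-11.9−10) = -0.8322
  sulphur-dioxide contribution → 0.2453 μm/a
  chloride contribution → 0.2459 μm/a
  total first-year rate 0.4912 μm/a
Long-term exponent b (ISO 9224 Table 2, B1) = 0.813
  D(4) = 0.4912 × 4^0.813 = 0.4912 × 3.087 = 1.516 μm

D(4) = 1.52 μm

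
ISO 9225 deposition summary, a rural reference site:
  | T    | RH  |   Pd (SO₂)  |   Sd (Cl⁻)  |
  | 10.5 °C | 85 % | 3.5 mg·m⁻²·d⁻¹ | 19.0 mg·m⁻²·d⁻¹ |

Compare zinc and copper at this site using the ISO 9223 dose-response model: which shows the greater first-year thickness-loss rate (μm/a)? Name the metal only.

copper

zinc: temperature factor f = -0.071·(0.5) = -0.0355
  SO₂ term: 0.0129·3.5^0.44·exp(0.046·85-0.0355) = 1.078
  Sd branch = 0.0175·Sd^0.57·e^(0.008·RH+0.085·T) = 0.4517 μm/a
  r_corr = 1.078 + 0.4517 = 1.53 μm/a
copper: T>10 °C ⇒ hinge -0.080·(10.5−10) = -0.0400
  SO₂ term: 0.0053·3.5^0.26·exp(0.059·85-0.0400) = 1.063
  Sd branch = 0.01025·Sd^0.27·e^(0.036·RH+0.049·T) = 0.8098 μm/a
  r_corr = 1.063 + 0.8098 = 1.872 μm/a
Ordering by μm/a: copper (1.87) > zinc (1.53)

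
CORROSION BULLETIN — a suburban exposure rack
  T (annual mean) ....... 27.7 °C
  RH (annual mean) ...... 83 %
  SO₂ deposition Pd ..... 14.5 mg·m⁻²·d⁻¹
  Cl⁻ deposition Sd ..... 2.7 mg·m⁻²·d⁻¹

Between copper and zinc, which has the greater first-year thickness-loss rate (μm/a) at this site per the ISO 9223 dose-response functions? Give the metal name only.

copper: f(T) = -0.080·(T−10) [T>10 °C] = -1.4160
  Pd branch = 0.0053·Pd^0.26·e^(0.059·RH+f) = 0.3452 μm/a
  Sd branch = 0.01025·Sd^0.27·e^(0.036·RH+0.049·T) = 1.034 μm/a
  r_corr = 0.3452 + 1.034 = 1.379 μm/a
zinc: T>10 °C ⇒ hinge -0.071·(27.7−10) = -1.2567
  SO₂ term: 0.0129·14.5^0.44·exp(0.046·83-1.2567) = 0.5419
  Sd branch = 0.0175·Sd^0.57·e^(0.008·RH+0.085·T) = 0.6307 μm/a
  sum: 0.5419 + 0.6307 → r_corr = 1.173 μm/a
Ordering by μm/a: copper (1.38) > zinc (1.17)

copper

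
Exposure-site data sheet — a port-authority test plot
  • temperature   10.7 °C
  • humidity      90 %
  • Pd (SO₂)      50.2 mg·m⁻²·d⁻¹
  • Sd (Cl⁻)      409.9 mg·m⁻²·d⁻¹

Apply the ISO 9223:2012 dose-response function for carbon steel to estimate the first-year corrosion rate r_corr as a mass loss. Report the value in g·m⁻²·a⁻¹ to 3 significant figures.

r_corr = 1.62e+03 g·m⁻²·a⁻¹

carbon steel: temperature factor f = -0.054·(0.7) = -0.0378
  sulphur-dioxide contribution → 79 μm/a
  chloride contribution → 127.1 μm/a
  total first-year rate 206.1 μm/a
Convert to mass loss: 206.1 μm/a × 7.85 g/cm³ = 1618 g·m⁻²·a⁻¹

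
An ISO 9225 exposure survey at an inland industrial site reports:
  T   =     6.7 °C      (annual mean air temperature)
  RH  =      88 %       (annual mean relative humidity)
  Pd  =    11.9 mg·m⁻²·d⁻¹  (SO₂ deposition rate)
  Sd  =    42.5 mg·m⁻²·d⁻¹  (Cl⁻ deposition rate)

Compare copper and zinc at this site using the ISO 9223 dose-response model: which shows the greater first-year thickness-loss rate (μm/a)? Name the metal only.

zinc

copper: f(T) = +0.126·(T−10) [T≤10 °C] = -0.4158
  Pd branch = 0.0053·Pd^0.26·e^(0.059·RH+f) = 1.197 μm/a
  Sd branch = 0.01025·Sd^0.27·e^(0.036·RH+0.049·T) = 0.9307 μm/a
  r_corr = 1.197 + 0.9307 = 2.128 μm/a
zinc: temperature factor f = +0.038·(-3.3) = -0.1254
  SO₂ term: 0.0129·11.9^0.44·exp(0.046·88-0.1254) = 1.938
  Sd branch = 0.0175·Sd^0.57·e^(0.008·RH+0.085·T) = 0.53 μm/a
  sum: 1.938 + 0.53 → r_corr = 2.468 μm/a
Ordering by μm/a: zinc (2.47) > copper (2.13)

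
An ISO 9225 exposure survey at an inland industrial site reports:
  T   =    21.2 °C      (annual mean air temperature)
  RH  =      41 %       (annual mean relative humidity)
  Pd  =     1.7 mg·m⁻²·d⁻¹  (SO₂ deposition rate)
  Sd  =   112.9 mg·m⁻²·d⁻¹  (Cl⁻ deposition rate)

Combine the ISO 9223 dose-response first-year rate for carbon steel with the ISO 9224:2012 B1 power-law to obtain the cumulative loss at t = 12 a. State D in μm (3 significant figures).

carbon steel: temperature factor f = -0.054·(11.2) = -0.6048
  sulphur-dioxide contribution → 2.892 μm/a
  chloride contribution → 17.26 μm/a
  total first-year rate 20.16 μm/a
Long-term exponent b (ISO 9224 Table 2, B1) = 0.523
  D(12) = 20.16 × 12^0.523 = 20.16 × 3.668 = 73.93 μm

D(12) = 73.9 μm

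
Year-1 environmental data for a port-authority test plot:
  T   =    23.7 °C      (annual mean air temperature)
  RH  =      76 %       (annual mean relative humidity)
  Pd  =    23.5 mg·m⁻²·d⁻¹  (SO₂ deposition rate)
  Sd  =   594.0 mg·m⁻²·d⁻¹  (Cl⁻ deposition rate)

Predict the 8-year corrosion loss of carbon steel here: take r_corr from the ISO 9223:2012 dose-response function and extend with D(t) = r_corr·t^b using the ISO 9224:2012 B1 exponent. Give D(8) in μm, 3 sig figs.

carbon steel: T>10 °C ⇒ hinge -0.054·(23.7−10) = -0.7398
  Pd branch = 1.77·Pd^0.52·e^(0.02·RH+f) = 19.94 μm/a
  Cl⁻ term: 0.102·594.0^0.62·exp(0.033·76+0.04·23.7) = 169.5
  sum: 19.94 + 169.5 → r_corr = 189.5 μm/a
Long-term exponent b (ISO 9224 Table 2, B1) = 0.523
  D(8) = 189.5 × 8^0.523 = 189.5 × 2.967 = 562.2 μm

D(8) = 562 μm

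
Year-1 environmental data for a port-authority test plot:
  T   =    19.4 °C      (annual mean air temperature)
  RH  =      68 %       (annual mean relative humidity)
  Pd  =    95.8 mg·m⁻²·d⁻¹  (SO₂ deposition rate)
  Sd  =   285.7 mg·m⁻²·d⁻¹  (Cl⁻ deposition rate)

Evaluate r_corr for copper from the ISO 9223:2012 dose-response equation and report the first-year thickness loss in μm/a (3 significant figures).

r_corr = 1.86 μm/a

copper: temperature factor f = -0.080·(9.4) = -0.7520
  sulphur-dioxide contribution → 0.4521 μm/a
  chloride contribution → 1.412 μm/a
  total first-year rate 1.864 μm/a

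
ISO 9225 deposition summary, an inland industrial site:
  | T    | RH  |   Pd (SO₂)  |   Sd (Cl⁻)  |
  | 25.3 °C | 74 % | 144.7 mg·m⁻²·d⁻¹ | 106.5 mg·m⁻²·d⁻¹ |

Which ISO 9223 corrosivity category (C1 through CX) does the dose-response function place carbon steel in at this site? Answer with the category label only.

C5

carbon steel: f(T) = -0.054·(T−10) [T>10 °C] = -0.8262
  sulphur-dioxide contribution → 45.22 μm/a
  chloride contribution → 58.29 μm/a
  total first-year rate 103.5 μm/a
104 μm/a falls in (80, 200] for carbon steel → category C5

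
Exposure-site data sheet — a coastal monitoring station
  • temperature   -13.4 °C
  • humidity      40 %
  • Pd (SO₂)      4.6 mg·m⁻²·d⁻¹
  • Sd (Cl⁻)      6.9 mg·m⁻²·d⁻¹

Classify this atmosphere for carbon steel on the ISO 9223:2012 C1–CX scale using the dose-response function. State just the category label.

carbon steel: f(T) = +0.150·(T−10) [T≤10 °C] = -3.5100
  sulphur-dioxide contribution → 0.2604 μm/a
  chloride contribution → 0.7399 μm/a
  ⇒ r_corr(carbon steel) = 1 μm/a
ISO 9223 Table 2 (carbon steel): 0 < 1 ≤ 1.3 μm/a ⇒ C1

C1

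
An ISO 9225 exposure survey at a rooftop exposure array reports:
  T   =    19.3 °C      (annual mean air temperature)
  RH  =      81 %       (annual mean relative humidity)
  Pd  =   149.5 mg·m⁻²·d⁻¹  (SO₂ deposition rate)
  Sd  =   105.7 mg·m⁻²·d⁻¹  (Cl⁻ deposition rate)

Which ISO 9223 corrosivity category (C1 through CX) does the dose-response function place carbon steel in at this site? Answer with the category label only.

C5

carbon steel: temperature factor f = -0.054·(9.3) = -0.5022
  Pd branch = 1.77·Pd^0.52·e^(0.02·RH+f) = 73.15 μm/a
  Cl⁻ term: 0.102·105.7^0.62·exp(0.033·81+0.04·19.3) = 57.5
  r_corr = 73.15 + 57.5 = 130.7 μm/a
ISO 9223 Table 2 (carbon steel): 80 < 131 ≤ 200 μm/a ⇒ C5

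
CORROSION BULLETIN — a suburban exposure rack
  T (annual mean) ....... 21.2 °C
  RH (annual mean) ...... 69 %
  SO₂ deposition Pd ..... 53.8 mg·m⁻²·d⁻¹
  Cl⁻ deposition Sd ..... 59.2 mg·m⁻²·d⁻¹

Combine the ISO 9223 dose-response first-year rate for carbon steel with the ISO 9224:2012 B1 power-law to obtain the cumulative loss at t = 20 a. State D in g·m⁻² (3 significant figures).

D(20) = 2.24e+03 g·m⁻²

carbon steel: temperature factor f = -0.054·(11.2) = -0.6048
  sulphur-dioxide contribution → 30.52 μm/a
  chloride contribution → 29.15 μm/a
  total first-year rate 59.67 μm/a
Power-law: D(20) = r_corr · 20^0.523
  D(20) = 59.67 × 20^0.523 = 59.67 × 4.791 = 285.9 μm
  Mass loss = 285.9 μm × 7.85 g/cm³ = 2244 g·m⁻²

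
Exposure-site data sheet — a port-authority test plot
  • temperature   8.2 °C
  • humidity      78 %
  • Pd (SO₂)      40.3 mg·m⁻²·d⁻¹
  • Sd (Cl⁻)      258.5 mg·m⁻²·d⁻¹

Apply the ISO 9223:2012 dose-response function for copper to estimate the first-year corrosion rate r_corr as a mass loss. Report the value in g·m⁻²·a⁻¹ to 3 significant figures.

copper: T≤10 °C ⇒ hinge +0.126·(8.2−10) = -0.2268
  sulphur-dioxide contribution → 1.101 μm/a
  chloride contribution → 1.138 μm/a
  ⇒ r_corr(copper) = 2.239 μm/a
Convert to mass loss: 2.239 μm/a × 8.96 g/cm³ = 20.06 g·m⁻²·a⁻¹

r_corr = 20.1 g·m⁻²·a⁻¹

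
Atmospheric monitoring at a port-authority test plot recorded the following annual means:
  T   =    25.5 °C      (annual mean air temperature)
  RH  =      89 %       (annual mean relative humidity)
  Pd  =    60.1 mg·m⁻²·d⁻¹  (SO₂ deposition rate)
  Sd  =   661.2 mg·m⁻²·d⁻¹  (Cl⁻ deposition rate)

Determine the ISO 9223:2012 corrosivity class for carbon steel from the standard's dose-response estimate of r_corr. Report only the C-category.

CX

carbon steel: f(T) = -0.054·(T−10) [T>10 °C] = -0.8370
  Pd branch = 1.77·Pd^0.52·e^(0.02·RH+f) = 38.24 μm/a
  Cl⁻ term: 0.102·661.2^0.62·exp(0.033·89+0.04·25.5) = 299
  sum: 38.24 + 299 → r_corr = 337.3 μm/a
Category bounds: 200…700 μm/a bracket r_corr ⇒ CX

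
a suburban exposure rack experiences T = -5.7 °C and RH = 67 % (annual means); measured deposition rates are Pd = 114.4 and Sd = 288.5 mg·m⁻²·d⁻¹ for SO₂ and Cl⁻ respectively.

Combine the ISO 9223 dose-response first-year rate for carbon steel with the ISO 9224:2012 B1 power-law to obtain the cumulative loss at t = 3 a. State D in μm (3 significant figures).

D(3) = 57.5 μm

carbon steel: f(T) = +0.150·(T−10) [T≤10 °C] = -2.3550
  sulphur-dioxide contribution → 7.543 μm/a
  chloride contribution → 24.84 μm/a
  ⇒ r_corr(carbon steel) = 32.38 μm/a
ISO 9224: D(t) = r_corr · t^b with b = 0.523 (carbon steel, B1)
  D(3) = 32.38 × 3^0.523 = 32.38 × 1.776 = 57.52 μm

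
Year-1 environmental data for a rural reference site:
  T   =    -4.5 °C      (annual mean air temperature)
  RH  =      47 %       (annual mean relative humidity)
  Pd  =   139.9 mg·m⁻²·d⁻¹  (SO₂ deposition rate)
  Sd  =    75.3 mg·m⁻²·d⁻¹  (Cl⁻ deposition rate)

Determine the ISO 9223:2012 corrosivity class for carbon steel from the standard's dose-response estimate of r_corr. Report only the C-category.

carbon steel: temperature factor f = +0.150·(-14.5) = -2.1750
  sulphur-dioxide contribution → 6.721 μm/a
  chloride contribution → 5.856 μm/a
  total first-year rate 12.58 μm/a
Category bounds: 1.3…25 μm/a bracket r_corr ⇒ C2

C2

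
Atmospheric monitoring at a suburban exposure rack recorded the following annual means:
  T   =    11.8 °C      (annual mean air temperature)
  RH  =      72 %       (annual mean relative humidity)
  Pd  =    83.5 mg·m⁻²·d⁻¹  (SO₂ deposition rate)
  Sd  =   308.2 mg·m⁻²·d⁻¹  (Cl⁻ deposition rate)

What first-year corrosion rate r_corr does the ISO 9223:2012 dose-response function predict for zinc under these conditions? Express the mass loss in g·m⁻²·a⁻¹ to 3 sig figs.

r_corr = 31.5 g·m⁻²·a⁻¹

zinc: T>10 °C ⇒ hinge -0.071·(11.8−10) = -0.1278
  SO₂ term: 0.0129·83.5^0.44·exp(0.046·72-0.1278) = 2.183
  Sd branch = 0.0175·Sd^0.57·e^(0.008·RH+0.085·T) = 2.225 μm/a
  r_corr = 2.183 + 2.225 = 4.408 μm/a
Convert to mass loss: 4.408 μm/a × 7.14 g/cm³ = 31.48 g·m⁻²·a⁻¹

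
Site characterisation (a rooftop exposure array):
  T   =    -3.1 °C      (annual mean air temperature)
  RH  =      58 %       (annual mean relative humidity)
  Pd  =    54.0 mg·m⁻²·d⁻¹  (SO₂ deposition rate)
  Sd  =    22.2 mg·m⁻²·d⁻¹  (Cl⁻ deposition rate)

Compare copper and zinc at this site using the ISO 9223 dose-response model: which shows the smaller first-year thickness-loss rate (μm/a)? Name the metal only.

copper

copper: f(T) = +0.126·(T−10) [T≤10 °C] = -1.6506
  Pd branch = 0.0053·Pd^0.26·e^(0.059·RH+f) = 0.0879 μm/a
  Cl⁻ term: 0.01025·22.2^0.27·exp(0.036·58+0.049·-3.1) = 0.1641
  r_corr = 0.0879 + 0.1641 = 0.252 μm/a
zinc: temperature factor f = +0.038·(-13.1) = -0.4978
  Pd branch = 0.0129·Pd^0.44·e^(0.046·RH+f) = 0.6537 μm/a
  Sd branch = 0.0175·Sd^0.57·e^(0.008·RH+0.085·T) = 0.1252 μm/a
  r_corr = 0.6537 + 0.1252 = 0.7788 μm/a
Ordering by μm/a: zinc (0.779) > copper (0.252)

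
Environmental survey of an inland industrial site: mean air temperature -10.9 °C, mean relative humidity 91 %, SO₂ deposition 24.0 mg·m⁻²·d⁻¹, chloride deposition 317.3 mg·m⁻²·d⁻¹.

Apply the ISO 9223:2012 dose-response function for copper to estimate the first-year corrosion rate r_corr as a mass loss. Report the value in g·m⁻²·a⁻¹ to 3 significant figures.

r_corr = 8.42 g·m⁻²·a⁻¹

copper: f(T) = +0.126·(T−10) [T≤10 °C] = -2.6334
  sulphur-dioxide contribution → 0.1867 μm/a
  chloride contribution → 0.7532 μm/a
  total first-year rate 0.9399 μm/a
Convert to mass loss: 0.9399 μm/a × 8.96 g/cm³ = 8.422 g·m⁻²·a⁻¹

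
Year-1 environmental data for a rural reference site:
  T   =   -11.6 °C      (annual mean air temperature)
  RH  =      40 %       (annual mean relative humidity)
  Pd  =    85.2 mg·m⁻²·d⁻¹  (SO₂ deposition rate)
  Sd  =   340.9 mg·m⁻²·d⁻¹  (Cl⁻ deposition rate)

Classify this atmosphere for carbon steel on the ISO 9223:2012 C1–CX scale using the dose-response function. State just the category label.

C2

carbon steel: T≤10 °C ⇒ hinge +0.150·(-11.6−10) = -3.2400
  SO₂ term: 1.77·85.2^0.52·exp(0.02·40-3.2400) = 1.556
  Sd branch = 0.102·Sd^0.62·e^(0.033·RH+0.04·T) = 8.925 μm/a
  r_corr = 1.556 + 8.925 = 10.48 μm/a
ISO 9223 Table 2 (carbon steel): 1.3 < 10.5 ≤ 25 μm/a ⇒ C2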